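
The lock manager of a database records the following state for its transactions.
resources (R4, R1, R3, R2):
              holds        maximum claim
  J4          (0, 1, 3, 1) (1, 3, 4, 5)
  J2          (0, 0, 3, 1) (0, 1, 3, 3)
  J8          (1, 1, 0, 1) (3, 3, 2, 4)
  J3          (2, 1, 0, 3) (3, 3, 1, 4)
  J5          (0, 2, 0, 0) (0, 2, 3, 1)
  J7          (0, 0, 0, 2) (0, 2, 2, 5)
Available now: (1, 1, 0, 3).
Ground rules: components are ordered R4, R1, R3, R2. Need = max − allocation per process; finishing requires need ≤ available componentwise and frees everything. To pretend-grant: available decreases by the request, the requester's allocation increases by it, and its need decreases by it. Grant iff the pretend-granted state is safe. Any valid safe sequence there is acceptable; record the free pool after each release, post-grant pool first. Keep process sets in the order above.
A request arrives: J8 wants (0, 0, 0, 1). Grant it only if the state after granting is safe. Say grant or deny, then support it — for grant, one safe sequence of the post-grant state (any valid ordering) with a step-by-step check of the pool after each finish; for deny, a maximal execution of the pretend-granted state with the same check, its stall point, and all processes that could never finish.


GRANT: granting preserves safety; a valid post-grant sequence is J2, J5, J7, J4, J3, J8.
Key observation: after the grant the pool drops to (1, 1, 0, 2), which still lets J2 finish first and unwind the rest.
Check on the post-grant state, step by step:
  pool = (1, 1, 0, 2)
  run J2 (needs (0, 1, 0, 2), free (1, 1, 0, 2)); after release of (0, 0, 3, 1) the pool is (1, 1, 3, 3)
  run J5 (needs (0, 0, 3, 1), free (1, 1, 3, 3)); after release of (0, 2, 0, 0) the pool is (1, 3, 3, 3)
  run J7 (needs (0, 2, 2, 3), free (1, 3, 3, 3)); after release of (0, 0, 0, 2) the pool is (1, 3, 3, 5)
  run J4 (needs (1, 2, 1, 4), free (1, 3, 3, 5)); after release of (0, 1, 3, 1) the pool is (1, 4, 6, 6)
  run J3 (needs (1, 2, 1, 1), free (1, 4, 6, 6)); after release of (2, 1, 0, 3) the pool is (3, 5, 6, 9)
  run J8 (needs (2, 2, 2, 2), free (3, 5, 6, 9)); after release of (1, 1, 0, 2) the pool is (4, 6, 6, 11)


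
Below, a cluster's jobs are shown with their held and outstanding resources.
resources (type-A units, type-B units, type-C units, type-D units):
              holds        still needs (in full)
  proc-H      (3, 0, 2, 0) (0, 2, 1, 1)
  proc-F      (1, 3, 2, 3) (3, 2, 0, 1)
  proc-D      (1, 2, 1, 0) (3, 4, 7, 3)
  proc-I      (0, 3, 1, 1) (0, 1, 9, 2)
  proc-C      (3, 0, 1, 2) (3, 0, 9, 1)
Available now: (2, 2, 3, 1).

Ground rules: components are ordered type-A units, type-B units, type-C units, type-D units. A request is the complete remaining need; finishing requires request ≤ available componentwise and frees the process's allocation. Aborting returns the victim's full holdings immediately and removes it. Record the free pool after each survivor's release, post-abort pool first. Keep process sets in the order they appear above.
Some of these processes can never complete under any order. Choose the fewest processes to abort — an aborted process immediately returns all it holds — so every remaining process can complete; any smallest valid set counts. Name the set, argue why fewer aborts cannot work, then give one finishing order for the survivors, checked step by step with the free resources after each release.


Minimum abort set: proc-I.
Key observation: proc-C could never have finished before the abort; with (0, 3, 1, 1) returned by proc-I, it fits at step 4.
No smaller set exists: with zero aborts the deadlock remains.
Survivors finish in the order: proc-H, proc-F, proc-D, proc-C. Step-by-step check (pool after the aborts first):
  pool = (2, 5, 4, 2)
  proc-H needs (0, 2, 1, 1) <= (2, 5, 4, 2) -> finishes; pool += (3, 0, 2, 0) = (5, 5, 6, 2)
  proc-F needs (3, 2, 0, 1) <= (5, 5, 6, 2) -> finishes; pool += (1, 3, 2, 3) = (6, 8, 8, 5)
  proc-D needs (3, 4, 7, 3) <= (6, 8, 8, 5) -> finishes; pool += (1, 2, 1, 0) = (7, 10, 9, 5)
  proc-C needs (3, 0, 9, 1) <= (7, 10, 9, 5) -> finishes; pool += (3, 0, 1, 2) = (10, 10, 10, 7)


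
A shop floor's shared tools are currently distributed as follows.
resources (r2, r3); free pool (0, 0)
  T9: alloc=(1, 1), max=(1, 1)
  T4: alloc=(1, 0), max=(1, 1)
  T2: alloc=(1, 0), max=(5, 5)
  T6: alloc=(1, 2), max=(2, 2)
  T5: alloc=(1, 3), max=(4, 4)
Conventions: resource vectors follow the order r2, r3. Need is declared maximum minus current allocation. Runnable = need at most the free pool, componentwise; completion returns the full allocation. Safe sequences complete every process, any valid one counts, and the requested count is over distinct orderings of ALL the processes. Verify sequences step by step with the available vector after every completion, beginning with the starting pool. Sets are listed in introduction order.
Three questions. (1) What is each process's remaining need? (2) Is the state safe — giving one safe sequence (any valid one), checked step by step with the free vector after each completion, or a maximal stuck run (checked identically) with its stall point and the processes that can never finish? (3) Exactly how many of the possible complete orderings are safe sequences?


(1) Outstanding need per process (order r2, r3):
  T9: (0, 0)
  T4: (0, 1)
  T2: (4, 5)
  T6: (1, 0)
  T5: (3, 1)
(2) The state is SAFE; one workable sequence: T9, T4, T6, T5, T2.
Key observation: at T4 the run first touches a limit — (0, 1) against (1, 1), exact on a resource it actually requests.
Verifying each step:
  pool = (0, 0)
  T9 needs (0, 0) <= (0, 0) -> finishes; pool += (1, 1) = (1, 1)
  T4 needs (0, 1) <= (1, 1) -> finishes; pool += (1, 0) = (2, 1)
  T6 needs (1, 0) <= (2, 1) -> finishes; pool += (1, 2) = (3, 3)
  T5 needs (3, 1) <= (3, 3) -> finishes; pool += (1, 3) = (4, 6)
  T2 needs (4, 5) <= (4, 6) -> finishes; pool += (1, 0) = (5, 6)
(3) Precisely 2 of the possible complete orderings are safe sequences.


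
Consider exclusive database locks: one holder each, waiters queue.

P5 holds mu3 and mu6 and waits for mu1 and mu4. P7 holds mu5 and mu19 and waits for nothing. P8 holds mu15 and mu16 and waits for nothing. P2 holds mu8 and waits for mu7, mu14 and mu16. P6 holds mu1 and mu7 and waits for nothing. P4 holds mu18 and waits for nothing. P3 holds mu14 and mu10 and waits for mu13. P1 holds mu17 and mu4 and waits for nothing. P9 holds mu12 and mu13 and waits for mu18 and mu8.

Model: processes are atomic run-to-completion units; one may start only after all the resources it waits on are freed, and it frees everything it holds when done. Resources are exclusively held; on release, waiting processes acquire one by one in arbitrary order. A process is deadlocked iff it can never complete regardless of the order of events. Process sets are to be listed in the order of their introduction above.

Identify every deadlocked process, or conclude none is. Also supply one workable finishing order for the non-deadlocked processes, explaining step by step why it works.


Deadlocked: P2, P3 and P9.
Key observation: nobody on the ring P2 -> P3 -> P9 -> P2 can start until another member finishes, which never happens; no other process is dragged down with it.
The rest can finish in the order P6, P4, P8, P1, P5, P7.
Step-by-step check:
  P6: no waits; runs immediately, freeing mu1 and mu7
  P4: no waits; runs immediately, freeing mu18
  P8: no waits; runs immediately, freeing mu15 and mu16
  P1: no waits; runs immediately, freeing mu17 and mu4
  P5 waits on mu1 and mu4 — all released -> runs and releases mu3 and mu6
  P7: no waits; runs immediately, freeing mu5 and mu19


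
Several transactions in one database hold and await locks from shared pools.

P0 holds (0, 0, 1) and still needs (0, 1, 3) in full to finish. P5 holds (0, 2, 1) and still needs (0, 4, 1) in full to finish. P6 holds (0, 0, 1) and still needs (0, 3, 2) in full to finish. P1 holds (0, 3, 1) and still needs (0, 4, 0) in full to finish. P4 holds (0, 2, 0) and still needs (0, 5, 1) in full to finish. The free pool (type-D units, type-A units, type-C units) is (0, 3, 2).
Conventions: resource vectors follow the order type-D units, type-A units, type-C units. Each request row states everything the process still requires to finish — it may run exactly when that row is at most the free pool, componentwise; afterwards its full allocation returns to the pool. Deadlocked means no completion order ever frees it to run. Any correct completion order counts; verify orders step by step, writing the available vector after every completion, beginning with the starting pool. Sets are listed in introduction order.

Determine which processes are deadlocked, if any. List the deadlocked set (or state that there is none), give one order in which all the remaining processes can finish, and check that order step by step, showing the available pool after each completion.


Deadlocked: P5, P1 and P4.
Key observation: after P6, P0 complete, (0, 3, 4) is the best the pool ever gets, yet each leftover process wants more type-A units.
The rest can finish in the order P6, P0. Step-by-step check:
  pool = (0, 3, 2)
  P6 needs (0, 3, 2) <= (0, 3, 2) -> finishes; pool += (0, 0, 1) = (0, 3, 3)
  P0 needs (0, 1, 3) <= (0, 3, 3) -> finishes; pool += (0, 0, 1) = (0, 3, 4)
None of the blocked processes ever fits:
  blocked: P5 wants (0, 4, 1), pool (0, 3, 4) — not enough type-A units
  blocked: P1 wants (0, 4, 0), pool (0, 3, 4) — not enough type-A units
  blocked: P4 wants (0, 5, 1), pool (0, 3, 4) — not enough type-A units


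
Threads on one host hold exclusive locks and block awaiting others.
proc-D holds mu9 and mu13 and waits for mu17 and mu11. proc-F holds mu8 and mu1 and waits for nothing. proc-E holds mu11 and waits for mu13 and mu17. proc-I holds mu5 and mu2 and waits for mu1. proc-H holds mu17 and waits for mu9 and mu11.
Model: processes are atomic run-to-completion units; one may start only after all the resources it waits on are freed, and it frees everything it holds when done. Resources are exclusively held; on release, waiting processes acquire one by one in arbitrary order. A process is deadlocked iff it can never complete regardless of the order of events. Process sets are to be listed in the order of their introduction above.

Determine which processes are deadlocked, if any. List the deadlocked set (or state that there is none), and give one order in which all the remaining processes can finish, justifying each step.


The deadlocked set is proc-D, proc-E and proc-H.
Key observation: the wait chain closes on itself along proc-D -> proc-E -> proc-D; proc-H is caught in further circular waits.
The rest can finish in the order proc-F, proc-I.
Walking it through:
  run proc-F (it waits on nothing); releases mu8 and mu1
  proc-I: everything it awaited (mu1) is free; runs, freeing mu5 and mu2


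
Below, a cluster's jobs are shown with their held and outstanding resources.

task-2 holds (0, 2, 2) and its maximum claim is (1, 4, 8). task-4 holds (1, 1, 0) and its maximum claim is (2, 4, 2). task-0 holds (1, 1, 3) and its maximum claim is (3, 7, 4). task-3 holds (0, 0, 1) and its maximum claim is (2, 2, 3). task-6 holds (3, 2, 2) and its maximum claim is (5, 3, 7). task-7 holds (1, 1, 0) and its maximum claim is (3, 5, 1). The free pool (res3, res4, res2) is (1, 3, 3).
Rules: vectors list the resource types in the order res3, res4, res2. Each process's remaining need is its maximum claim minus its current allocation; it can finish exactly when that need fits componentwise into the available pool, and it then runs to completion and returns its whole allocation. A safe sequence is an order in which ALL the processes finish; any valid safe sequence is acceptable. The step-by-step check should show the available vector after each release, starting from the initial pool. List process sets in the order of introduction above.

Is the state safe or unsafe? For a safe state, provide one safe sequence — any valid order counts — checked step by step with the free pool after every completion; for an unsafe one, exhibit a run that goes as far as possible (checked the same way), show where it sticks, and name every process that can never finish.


UNSAFE — no complete ordering exists.
Key observation: after task-4, task-7, task-3 the pool peaks at (3, 5, 4), and each blocked process is short somewhere: task-2 on res2; task-0 on res4; task-6 on res2.
A maximal execution: task-4, task-7, task-3 — then nothing else fits. Check, step by step:
  pool = (1, 3, 3)
  task-4: need (1, 3, 2) fits (1, 3, 3); releases (1, 1, 0), pool now (2, 4, 3)
  task-7: need (2, 4, 1) fits (2, 4, 3); releases (1, 1, 0), pool now (3, 5, 3)
  task-3: need (2, 2, 2) fits (3, 5, 3); releases (0, 0, 1), pool now (3, 5, 4)
  blocked: task-2 wants (1, 2, 6), pool (3, 5, 4) — not enough res2
  blocked: task-0 wants (2, 6, 1), pool (3, 5, 4) — not enough res4
  blocked: task-6 wants (2, 1, 5), pool (3, 5, 4) — not enough res2
Never able to finish: task-2, task-0 and task-6.


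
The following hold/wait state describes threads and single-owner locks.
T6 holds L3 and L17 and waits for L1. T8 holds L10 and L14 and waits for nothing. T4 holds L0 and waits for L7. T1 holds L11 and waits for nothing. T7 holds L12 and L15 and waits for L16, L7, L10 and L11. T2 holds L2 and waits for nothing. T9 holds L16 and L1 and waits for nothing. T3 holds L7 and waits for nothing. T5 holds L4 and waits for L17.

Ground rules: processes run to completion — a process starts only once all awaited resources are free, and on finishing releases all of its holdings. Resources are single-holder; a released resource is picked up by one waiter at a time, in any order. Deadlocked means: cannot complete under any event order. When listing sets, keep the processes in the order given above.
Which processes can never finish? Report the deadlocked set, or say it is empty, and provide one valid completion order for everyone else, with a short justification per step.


Nothing here is deadlocked.
Key observation: every chain of waits terminates; starting from the processes that wait on nothing, all the rest unlock in turn.
A valid finishing order for the others: T3, T9, T6, T8, T4, T5, T1, T7, T2.
Step-by-step check:
  T3: no waits; runs immediately, freeing L7
  T9: no waits; runs immediately, freeing L16 and L1
  T6: everything it awaited (L1) is free; runs, freeing L3 and L17
  T8: no waits; runs immediately, freeing L10 and L14
  T4: everything it awaited (L7) is free; runs, freeing L0
  T5: everything it awaited (L17) is free; runs, freeing L4
  T1: no waits; runs immediately, freeing L11
  T7: everything it awaited (L16, L7, L10 and L11) is free; runs, freeing L12 and L15
  T2: no waits; runs immediately, freeing L2


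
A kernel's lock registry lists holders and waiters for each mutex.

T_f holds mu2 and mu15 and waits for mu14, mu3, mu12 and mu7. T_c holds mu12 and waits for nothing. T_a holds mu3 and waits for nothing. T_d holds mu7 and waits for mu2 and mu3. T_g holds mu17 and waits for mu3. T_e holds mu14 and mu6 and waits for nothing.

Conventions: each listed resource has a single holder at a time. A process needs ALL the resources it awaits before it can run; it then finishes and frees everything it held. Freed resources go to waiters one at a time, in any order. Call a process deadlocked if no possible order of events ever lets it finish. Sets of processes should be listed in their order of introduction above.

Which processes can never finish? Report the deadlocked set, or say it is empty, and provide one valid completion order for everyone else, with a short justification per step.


Deadlocked set: T_f and T_d.
Key observation: the wait chain closes on itself along T_f -> T_d -> T_f; no other process is dragged down with it.
The rest can finish in the order T_c, T_a, T_e, T_g.
Verifying each step:
  T_c: no waits; runs immediately, freeing mu12
  T_a: no waits; runs immediately, freeing mu3
  T_e: no waits; runs immediately, freeing mu14 and mu6
  run T_g (all its waits — mu3 — are resolved); releases mu17


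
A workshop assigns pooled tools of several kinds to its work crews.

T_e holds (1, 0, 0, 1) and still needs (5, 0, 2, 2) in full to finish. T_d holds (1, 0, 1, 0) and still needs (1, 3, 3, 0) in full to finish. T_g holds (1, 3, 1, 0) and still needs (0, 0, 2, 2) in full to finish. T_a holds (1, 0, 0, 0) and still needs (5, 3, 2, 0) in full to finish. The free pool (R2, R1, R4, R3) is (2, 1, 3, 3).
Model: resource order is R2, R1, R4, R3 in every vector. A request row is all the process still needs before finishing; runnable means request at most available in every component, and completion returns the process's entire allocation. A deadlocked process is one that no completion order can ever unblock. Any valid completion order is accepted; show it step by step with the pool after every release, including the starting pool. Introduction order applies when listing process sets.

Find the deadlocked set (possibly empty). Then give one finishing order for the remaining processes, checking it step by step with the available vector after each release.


Deadlocked set: T_e and T_a.
Key observation: no order helps: past T_g, T_d, the free pool tops out at (4, 4, 5, 3), below what each blocked process needs in R2.
A valid finishing order for the others: T_g, T_d. Check, step by step:
  pool = (2, 1, 3, 3)
  T_g: need (0, 0, 2, 2) fits (2, 1, 3, 3); releases (1, 3, 1, 0), pool now (3, 4, 4, 3)
  T_d: need (1, 3, 3, 0) fits (3, 4, 4, 3); releases (1, 0, 1, 0), pool now (4, 4, 5, 3)
The blocked processes can never fit:
  blocked: T_e wants (5, 0, 2, 2), pool (4, 4, 5, 3) — not enough R2
  blocked: T_a wants (5, 3, 2, 0), pool (4, 4, 5, 3) — not enough R2


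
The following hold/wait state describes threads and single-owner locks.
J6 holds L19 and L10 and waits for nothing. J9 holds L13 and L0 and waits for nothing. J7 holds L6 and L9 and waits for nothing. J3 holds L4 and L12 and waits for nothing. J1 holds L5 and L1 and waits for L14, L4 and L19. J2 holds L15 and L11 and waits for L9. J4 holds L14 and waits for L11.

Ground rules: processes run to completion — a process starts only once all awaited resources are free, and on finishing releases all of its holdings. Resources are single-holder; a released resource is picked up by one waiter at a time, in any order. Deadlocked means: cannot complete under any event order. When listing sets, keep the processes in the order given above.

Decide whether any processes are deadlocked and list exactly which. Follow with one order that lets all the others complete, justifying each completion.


The deadlocked set is empty.
Key observation: the waits form no ring: some process can always run, and its releases unblock the others one by one.
A valid finishing order for the others: J6, J9, J7, J3, J2, J4, J1.
Check, step by step:
  run J6 (it waits on nothing); releases L19 and L10
  run J9 (it waits on nothing); releases L13 and L0
  run J7 (it waits on nothing); releases L6 and L9
  run J3 (it waits on nothing); releases L4 and L12
  J2 waits on L9 — all released -> runs and releases L15 and L11
  J4 waits on L11 — all released -> runs and releases L14
  J1 waits on L14, L4 and L19 — all released -> runs and releases L5 and L1


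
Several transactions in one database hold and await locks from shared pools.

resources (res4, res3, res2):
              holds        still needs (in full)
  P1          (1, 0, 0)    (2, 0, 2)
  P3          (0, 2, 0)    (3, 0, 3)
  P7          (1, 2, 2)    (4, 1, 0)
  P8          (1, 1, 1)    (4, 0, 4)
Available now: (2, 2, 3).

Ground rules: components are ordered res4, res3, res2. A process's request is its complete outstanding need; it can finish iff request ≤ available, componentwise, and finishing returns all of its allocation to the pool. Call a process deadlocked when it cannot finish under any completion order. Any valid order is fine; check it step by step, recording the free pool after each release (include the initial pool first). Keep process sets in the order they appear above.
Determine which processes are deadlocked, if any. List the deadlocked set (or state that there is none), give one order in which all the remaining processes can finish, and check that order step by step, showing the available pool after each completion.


The deadlocked set is P7 and P8.
Key observation: after P1, P3 complete, (3, 4, 3) is the best the pool ever gets, yet each leftover process wants more res4.
One completion order for the rest: P1, P3. Step-by-step check:
  pool = (2, 2, 3)
  P1: need (2, 0, 2) fits (2, 2, 3); releases (1, 0, 0), pool now (3, 2, 3)
  P3: need (3, 0, 3) fits (3, 2, 3); releases (0, 2, 0), pool now (3, 4, 3)
The blocked processes can never fit:
  P7 cannot run: need (4, 1, 0) vs free (3, 4, 3) (insufficient res4)
  P8 cannot run: need (4, 0, 4) vs free (3, 4, 3) (insufficient res4 and res2)


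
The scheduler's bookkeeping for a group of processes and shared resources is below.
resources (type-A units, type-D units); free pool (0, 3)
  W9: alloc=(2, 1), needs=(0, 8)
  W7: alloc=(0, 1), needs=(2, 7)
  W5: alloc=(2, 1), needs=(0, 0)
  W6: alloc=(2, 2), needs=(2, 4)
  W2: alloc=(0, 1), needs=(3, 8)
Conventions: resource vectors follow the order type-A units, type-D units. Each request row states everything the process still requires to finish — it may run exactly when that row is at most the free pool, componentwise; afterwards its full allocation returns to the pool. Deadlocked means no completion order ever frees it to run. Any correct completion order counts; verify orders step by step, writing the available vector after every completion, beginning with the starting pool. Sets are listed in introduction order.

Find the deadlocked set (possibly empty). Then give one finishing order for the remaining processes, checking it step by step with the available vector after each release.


Deadlocked set: W9, W7 and W2.
Key observation: even finishing W5, W6 leaves just (4, 6) free — too little type-D units for any of the remaining processes.
One completion order for the rest: W5, W6. Check, step by step:
  pool = (0, 3)
  run W5 (needs (0, 0), free (0, 3)); after release of (2, 1) the pool is (2, 4)
  run W6 (needs (2, 4), free (2, 4)); after release of (2, 2) the pool is (4, 6)
The stuck group stays short no matter what:
  W9 still needs (0, 8) but only (4, 6) is free — short on type-D units
  W7 still needs (2, 7) but only (4, 6) is free — short on type-D units
  W2 still needs (3, 8) but only (4, 6) is free — short on type-D units


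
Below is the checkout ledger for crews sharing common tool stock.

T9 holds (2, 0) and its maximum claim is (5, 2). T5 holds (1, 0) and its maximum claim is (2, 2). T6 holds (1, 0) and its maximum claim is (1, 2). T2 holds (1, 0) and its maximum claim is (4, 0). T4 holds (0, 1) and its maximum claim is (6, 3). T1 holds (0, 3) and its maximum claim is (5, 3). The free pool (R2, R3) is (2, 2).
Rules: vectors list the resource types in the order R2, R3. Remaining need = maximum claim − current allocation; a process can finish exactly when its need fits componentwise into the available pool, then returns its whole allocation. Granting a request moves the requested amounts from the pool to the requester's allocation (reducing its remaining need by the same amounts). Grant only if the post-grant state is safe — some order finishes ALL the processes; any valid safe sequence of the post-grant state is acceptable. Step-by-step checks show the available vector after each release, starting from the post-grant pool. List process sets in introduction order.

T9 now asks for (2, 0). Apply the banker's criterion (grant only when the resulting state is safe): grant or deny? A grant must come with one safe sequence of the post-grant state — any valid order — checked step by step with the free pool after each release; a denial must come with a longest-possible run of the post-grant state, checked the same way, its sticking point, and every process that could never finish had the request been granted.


GRANT — the state after the grant stays safe, e.g. via T6, T9, T5, T1, T2, T4.
Key observation: after the grant the pool drops to (0, 2), which still lets T6 finish first and unwind the rest.
Check on the post-grant state, step by step:
  pool = (0, 2)
  run T6 (needs (0, 2), free (0, 2)); after release of (1, 0) the pool is (1, 2)
  run T9 (needs (1, 2), free (1, 2)); after release of (4, 0) the pool is (5, 2)
  run T5 (needs (1, 2), free (5, 2)); after release of (1, 0) the pool is (6, 2)
  run T1 (needs (5, 0), free (6, 2)); after release of (0, 3) the pool is (6, 5)
  run T2 (needs (3, 0), free (6, 5)); after release of (1, 0) the pool is (7, 5)
  run T4 (needs (6, 2), free (7, 5)); after release of (0, 1) the pool is (7, 6)


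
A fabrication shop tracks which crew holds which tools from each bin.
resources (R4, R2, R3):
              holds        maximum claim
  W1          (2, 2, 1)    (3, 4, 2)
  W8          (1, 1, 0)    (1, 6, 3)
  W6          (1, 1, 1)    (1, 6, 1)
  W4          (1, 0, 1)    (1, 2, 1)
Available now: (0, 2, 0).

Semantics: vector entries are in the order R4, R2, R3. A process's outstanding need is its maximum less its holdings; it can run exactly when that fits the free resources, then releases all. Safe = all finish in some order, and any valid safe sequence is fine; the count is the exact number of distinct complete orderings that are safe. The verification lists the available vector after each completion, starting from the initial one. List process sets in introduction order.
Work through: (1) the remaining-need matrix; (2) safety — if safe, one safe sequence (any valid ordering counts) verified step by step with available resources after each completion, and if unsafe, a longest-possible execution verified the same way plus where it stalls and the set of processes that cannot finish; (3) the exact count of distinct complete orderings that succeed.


(1) Remaining need (order R4, R2, R3):
  W1: (1, 2, 1)
  W8: (0, 5, 3)
  W6: (0, 5, 0)
  W4: (0, 2, 0)
(2) UNSAFE.
Key observation: R2 is the bottleneck — with W4, W1 done the pool holds (3, 4, 2), short of every remaining need.
A maximal execution: W4, W1 — then nothing else fits. Step-by-step check:
  pool = (0, 2, 0)
  W4 needs (0, 2, 0) <= (0, 2, 0) -> finishes; pool += (1, 0, 1) = (1, 2, 1)
  W1 needs (1, 2, 1) <= (1, 2, 1) -> finishes; pool += (2, 2, 1) = (3, 4, 2)
  W8 still needs (0, 5, 3) but only (3, 4, 2) is free — short on R2 and R3
  W6 still needs (0, 5, 0) but only (3, 4, 2) is free — short on R2
Processes that can never finish: W8 and W6.
(3) The exact count: 0 of the possible complete orderings are safe sequences.


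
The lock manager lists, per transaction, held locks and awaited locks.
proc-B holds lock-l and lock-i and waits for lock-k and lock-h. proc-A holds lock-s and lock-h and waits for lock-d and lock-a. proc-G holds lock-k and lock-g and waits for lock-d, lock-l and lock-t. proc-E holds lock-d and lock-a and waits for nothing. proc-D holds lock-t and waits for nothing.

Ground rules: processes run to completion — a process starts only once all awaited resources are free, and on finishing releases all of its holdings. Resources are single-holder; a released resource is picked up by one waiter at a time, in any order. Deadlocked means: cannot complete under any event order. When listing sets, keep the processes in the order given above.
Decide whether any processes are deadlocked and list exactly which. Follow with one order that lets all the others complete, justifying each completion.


Deadlocked set: proc-B and proc-G.
Key observation: the wait chain closes on itself along proc-B -> proc-G -> proc-B; no other process is dragged down with it.
One completion order for the rest: proc-E, proc-A, proc-D.
Walking it through:
  proc-E waits on nothing -> runs at once and releases lock-d and lock-a
  proc-A: everything it awaited (lock-d and lock-a) is free; runs, freeing lock-s and lock-h
  proc-D waits on nothing -> runs at once and releases lock-t


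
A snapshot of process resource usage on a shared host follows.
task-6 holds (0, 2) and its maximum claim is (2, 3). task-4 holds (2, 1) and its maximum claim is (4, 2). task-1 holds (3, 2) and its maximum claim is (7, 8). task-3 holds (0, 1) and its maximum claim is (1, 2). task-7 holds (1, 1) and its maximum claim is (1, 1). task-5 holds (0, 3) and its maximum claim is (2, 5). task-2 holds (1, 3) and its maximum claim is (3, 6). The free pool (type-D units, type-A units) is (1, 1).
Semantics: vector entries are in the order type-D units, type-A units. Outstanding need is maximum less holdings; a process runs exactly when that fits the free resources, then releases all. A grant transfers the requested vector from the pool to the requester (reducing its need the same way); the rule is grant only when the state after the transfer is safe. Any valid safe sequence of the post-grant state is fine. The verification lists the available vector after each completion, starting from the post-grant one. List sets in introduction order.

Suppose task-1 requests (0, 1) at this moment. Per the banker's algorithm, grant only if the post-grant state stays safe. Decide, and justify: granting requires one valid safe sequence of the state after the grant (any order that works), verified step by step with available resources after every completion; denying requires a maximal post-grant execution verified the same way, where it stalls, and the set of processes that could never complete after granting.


GRANT. The post-grant state is safe; one safe sequence: task-7, task-3, task-4, task-2, task-6, task-5, task-1.
Key observation: with (1, 0) left after the transfer, task-7 can run at once — the state stays safe.
Check on the post-grant state, step by step:
  pool = (1, 0)
  run task-7 (needs (0, 0), free (1, 0)); after release of (1, 1) the pool is (2, 1)
  run task-3 (needs (1, 1), free (2, 1)); after release of (0, 1) the pool is (2, 2)
  run task-4 (needs (2, 1), free (2, 2)); after release of (2, 1) the pool is (4, 3)
  run task-2 (needs (2, 3), free (4, 3)); after release of (1, 3) the pool is (5, 6)
  run task-6 (needs (2, 1), free (5, 6)); after release of (0, 2) the pool is (5, 8)
  run task-5 (needs (2, 2), free (5, 8)); after release of (0, 3) the pool is (5, 11)
  run task-1 (needs (4, 5), free (5, 11)); after release of (3, 3) the pool is (8, 14)


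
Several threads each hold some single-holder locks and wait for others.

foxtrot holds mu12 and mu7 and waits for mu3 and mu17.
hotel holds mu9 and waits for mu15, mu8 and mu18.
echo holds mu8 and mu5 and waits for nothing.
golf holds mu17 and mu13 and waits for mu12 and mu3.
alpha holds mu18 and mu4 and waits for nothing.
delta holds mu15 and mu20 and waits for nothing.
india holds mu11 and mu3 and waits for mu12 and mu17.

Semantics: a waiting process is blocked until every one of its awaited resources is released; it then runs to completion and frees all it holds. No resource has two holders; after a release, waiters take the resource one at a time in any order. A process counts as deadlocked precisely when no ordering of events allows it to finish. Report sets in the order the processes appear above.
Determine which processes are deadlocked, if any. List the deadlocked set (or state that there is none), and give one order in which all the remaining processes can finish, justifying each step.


Deadlocked: foxtrot, golf and india.
Key observation: foxtrot -> golf -> foxtrot is a circular wait — nothing in it can go first; india is caught in further circular waits.
A valid finishing order for the others: delta, alpha, echo, hotel.
Step-by-step check:
  run delta (it waits on nothing); releases mu15 and mu20
  run alpha (it waits on nothing); releases mu18 and mu4
  run echo (it waits on nothing); releases mu8 and mu5
  run hotel (all its waits — mu15, mu8 and mu18 — are resolved); releases mu9


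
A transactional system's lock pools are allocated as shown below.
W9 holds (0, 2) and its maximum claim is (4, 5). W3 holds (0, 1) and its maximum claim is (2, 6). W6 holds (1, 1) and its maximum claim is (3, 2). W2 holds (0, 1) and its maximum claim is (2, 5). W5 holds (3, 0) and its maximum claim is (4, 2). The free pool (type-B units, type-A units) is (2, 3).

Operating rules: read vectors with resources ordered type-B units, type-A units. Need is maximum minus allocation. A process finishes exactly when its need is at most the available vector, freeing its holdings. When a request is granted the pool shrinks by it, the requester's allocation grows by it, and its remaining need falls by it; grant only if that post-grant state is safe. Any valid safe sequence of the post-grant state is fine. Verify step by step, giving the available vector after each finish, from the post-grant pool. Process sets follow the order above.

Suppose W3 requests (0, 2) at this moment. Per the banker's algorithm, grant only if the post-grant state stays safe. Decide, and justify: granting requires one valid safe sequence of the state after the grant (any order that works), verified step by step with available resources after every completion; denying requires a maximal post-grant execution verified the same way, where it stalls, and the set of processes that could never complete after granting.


DENY — the pretend-granted state is unsafe.
Key observation: the pool after W6, W5 is (6, 2); every surviving request exceeds it in type-A units, so progress ends there.
On the post-grant state, W6, W5 is a maximal run — nothing extends it. Walking it through:
  pool = (2, 1)
  run W6 (needs (2, 1), free (2, 1)); after release of (1, 1) the pool is (3, 2)
  run W5 (needs (1, 2), free (3, 2)); after release of (3, 0) the pool is (6, 2)
  W9 still needs (4, 3) but only (6, 2) is free — short on type-A units
  W3 still needs (2, 3) but only (6, 2) is free — short on type-A units
  W2 still needs (2, 4) but only (6, 2) is free — short on type-A units
Post-grant, the permanently blocked set is W9, W3 and W2.


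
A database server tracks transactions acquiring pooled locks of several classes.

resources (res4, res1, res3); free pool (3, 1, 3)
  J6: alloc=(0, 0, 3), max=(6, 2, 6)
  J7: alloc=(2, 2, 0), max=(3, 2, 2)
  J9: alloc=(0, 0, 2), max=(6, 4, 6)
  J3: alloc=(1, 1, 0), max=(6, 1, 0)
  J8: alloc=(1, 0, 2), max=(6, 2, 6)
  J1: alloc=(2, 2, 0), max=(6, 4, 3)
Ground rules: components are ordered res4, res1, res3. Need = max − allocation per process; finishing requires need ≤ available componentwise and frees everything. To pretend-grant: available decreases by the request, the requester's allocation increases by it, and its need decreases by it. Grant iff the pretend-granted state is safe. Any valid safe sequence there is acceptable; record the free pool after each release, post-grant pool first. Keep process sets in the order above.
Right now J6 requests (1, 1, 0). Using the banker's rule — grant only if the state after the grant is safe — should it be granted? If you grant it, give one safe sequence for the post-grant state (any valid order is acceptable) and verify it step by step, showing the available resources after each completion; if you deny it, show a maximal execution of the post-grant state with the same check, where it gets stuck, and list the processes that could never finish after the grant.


GRANT — the state after the grant stays safe, e.g. via J7, J1, J6, J9, J8, J3.
Key observation: after the grant the pool drops to (2, 0, 3), which still lets J7 finish first and unwind the rest.
Check on the post-grant state, step by step:
  pool = (2, 0, 3)
  J7: need (1, 0, 2) fits (2, 0, 3); releases (2, 2, 0), pool now (4, 2, 3)
  J1: need (4, 2, 3) fits (4, 2, 3); releases (2, 2, 0), pool now (6, 4, 3)
  J6: need (5, 1, 3) fits (6, 4, 3); releases (1, 1, 3), pool now (7, 5, 6)
  J9: need (6, 4, 4) fits (7, 5, 6); releases (0, 0, 2), pool now (7, 5, 8)
  J8: need (5, 2, 4) fits (7, 5, 8); releases (1, 0, 2), pool now (8, 5, 10)
  J3: need (5, 0, 0) fits (8, 5, 10); releases (1, 1, 0), pool now (9, 6, 10)


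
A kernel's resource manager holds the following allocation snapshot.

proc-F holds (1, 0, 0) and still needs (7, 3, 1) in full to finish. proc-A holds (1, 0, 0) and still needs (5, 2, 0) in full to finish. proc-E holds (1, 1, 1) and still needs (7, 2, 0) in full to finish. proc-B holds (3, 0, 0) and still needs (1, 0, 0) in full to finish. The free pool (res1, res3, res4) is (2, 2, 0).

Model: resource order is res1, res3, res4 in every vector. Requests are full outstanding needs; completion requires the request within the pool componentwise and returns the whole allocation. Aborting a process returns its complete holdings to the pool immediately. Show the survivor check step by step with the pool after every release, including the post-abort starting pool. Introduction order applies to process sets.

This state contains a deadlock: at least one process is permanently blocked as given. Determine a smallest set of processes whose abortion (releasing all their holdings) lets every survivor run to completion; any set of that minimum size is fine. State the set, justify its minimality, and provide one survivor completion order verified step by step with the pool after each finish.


The answer: abort proc-E.
Key observation: proc-F had no path to completion before; after the abort of proc-E ((1, 1, 1) returned), step 3 is where it fits.
No smaller set exists: with zero aborts the deadlock remains.
The survivors complete as proc-B, proc-A, proc-F. Verifying each step (starting from the post-abort pool):
  pool = (3, 3, 1)
  proc-B: need (1, 0, 0) fits (3, 3, 1); releases (3, 0, 0), pool now (6, 3, 1)
  proc-A: need (5, 2, 0) fits (6, 3, 1); releases (1, 0, 0), pool now (7, 3, 1)
  proc-F: need (7, 3, 1) fits (7, 3, 1); releases (1, 0, 0), pool now (8, 3, 1)


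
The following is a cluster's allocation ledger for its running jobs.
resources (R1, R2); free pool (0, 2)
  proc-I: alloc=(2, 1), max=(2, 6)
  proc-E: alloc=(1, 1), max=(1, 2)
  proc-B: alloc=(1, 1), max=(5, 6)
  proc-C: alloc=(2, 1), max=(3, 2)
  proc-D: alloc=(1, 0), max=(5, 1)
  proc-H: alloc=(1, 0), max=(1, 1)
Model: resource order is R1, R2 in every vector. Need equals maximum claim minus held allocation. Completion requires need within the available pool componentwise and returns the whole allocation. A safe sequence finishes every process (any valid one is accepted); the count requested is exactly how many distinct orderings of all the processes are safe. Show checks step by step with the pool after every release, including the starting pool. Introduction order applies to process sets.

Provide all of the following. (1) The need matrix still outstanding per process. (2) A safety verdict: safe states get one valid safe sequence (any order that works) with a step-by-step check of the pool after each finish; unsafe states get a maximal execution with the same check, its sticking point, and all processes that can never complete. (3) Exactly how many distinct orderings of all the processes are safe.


(1) Outstanding need per process (order R1, R2):
  proc-I: (0, 5)
  proc-E: (0, 1)
  proc-B: (4, 5)
  proc-C: (1, 1)
  proc-D: (4, 1)
  proc-H: (0, 1)
(2) UNSAFE — no complete ordering exists.
Key observation: R2 is the bottleneck — with proc-E, proc-H, proc-C, proc-D done the pool holds (5, 4), short of every remaining need.
The run proc-E, proc-H, proc-C, proc-D cannot be extended any further. Step-by-step check:
  pool = (0, 2)
  proc-E: need (0, 1) fits (0, 2); releases (1, 1), pool now (1, 3)
  proc-H: need (0, 1) fits (1, 3); releases (1, 0), pool now (2, 3)
  proc-C: need (1, 1) fits (2, 3); releases (2, 1), pool now (4, 4)
  proc-D: need (4, 1) fits (4, 4); releases (1, 0), pool now (5, 4)
  blocked: proc-I wants (0, 5), pool (5, 4) — not enough R2
  blocked: proc-B wants (4, 5), pool (5, 4) — not enough R2
Permanently blocked: proc-I and proc-B.
(3) Precisely 0 of the possible complete orderings are safe sequences.


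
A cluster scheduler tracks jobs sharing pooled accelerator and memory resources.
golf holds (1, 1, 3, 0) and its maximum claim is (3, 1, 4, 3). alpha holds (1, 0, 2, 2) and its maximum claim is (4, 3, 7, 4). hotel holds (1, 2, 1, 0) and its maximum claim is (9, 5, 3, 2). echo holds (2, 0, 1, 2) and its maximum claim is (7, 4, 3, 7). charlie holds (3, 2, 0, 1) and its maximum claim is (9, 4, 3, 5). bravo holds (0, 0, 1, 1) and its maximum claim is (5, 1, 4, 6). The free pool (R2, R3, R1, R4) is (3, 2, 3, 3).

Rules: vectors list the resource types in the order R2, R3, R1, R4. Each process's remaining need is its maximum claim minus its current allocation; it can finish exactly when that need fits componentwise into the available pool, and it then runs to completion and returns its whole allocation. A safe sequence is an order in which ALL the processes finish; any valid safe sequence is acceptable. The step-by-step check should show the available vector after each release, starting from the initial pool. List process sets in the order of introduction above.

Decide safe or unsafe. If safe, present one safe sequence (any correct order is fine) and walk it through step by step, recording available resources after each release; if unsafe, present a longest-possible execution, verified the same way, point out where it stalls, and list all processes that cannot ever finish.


The state is UNSAFE.
Key observation: after golf, alpha, bravo the pool peaks at (5, 3, 9, 6), and each blocked process is short somewhere: hotel on R2; echo on R3; charlie on R2.
A maximal execution: golf, alpha, bravo — then nothing else fits. Check, step by step:
  pool = (3, 2, 3, 3)
  golf: need (2, 0, 1, 3) fits (3, 2, 3, 3); releases (1, 1, 3, 0), pool now (4, 3, 6, 3)
  alpha: need (3, 3, 5, 2) fits (4, 3, 6, 3); releases (1, 0, 2, 2), pool now (5, 3, 8, 5)
  bravo: need (5, 1, 3, 5) fits (5, 3, 8, 5); releases (0, 0, 1, 1), pool now (5, 3, 9, 6)
  hotel still needs (8, 3, 2, 2) but only (5, 3, 9, 6) is free — short on R2
  echo still needs (5, 4, 2, 5) but only (5, 3, 9, 6) is free — short on R3
  charlie still needs (6, 2, 3, 4) but only (5, 3, 9, 6) is free — short on R2
Processes that can never finish: hotel, echo and charlie.
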